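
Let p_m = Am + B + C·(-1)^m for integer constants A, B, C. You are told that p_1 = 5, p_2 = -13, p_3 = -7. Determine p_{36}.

-217

Plug in m = 1, 2, 3: A + B - C = 5; 2A + B + C = -13; 3A + B - C = -7.
Subtracting the first from the second: A + 2C = -18.
Subtracting the second from the third: A - 2C = 6.
Solving: C = -6, A = -6, then B = 5.
So p_m = -6·m + 5 + (-6)·(-1)^m; at m=36 this is -217.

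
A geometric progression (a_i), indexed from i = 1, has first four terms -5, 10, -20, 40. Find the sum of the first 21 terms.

Common ratio r = -2.
a_i = (-5)·(-2)^(i-1).
S = (-5)·((-2)^21 - 1)/(-2 - 1) = (-5)·(-2097152 - 1)/(-3) = -3495255.

-3495255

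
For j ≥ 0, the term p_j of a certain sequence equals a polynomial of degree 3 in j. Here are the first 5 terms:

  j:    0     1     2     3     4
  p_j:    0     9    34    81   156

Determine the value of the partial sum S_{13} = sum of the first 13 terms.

1st diffs: 9, 25, 47, 75.
2nd diffs: 16, 22, 28.
3rd diffs: 6, 6 (constant).
So p_j = j^3 + 5j^2 + 3j.
Continuing: …, 265, 414, 609, 856, …, p_{12} = 2484.
Summing j = 0..12 (13 terms) gives 9568.

9568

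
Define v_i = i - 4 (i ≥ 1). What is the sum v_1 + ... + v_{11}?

22

Over i = 1..11: Σi = 66.
Total = (1)·66 + (-4)·11 = 22.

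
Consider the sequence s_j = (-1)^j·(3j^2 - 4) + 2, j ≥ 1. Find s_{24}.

1726

(-1)^24 = 1; 3j^2 - 4 at j=24 is 1724; so s_{24} = 1726.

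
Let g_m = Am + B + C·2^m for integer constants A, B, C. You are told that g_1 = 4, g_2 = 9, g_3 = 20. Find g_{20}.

At m = 1, 2, 3: A + B + 2C = 4; 2A + B + 4C = 9; 3A + B + 8C = 20.
Subtracting the first from the second: A + 2C = 5.
Subtracting the second from the third: A + 4C = 11.
Solving: C = 3, A = -1, then B = -1.
Therefore g_{20} = -20 + (-1) + 3·1048576 = 3145707.

3145707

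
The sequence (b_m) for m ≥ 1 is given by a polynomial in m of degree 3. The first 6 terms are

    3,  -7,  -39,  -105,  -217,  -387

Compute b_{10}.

-1887

1st diffs: -10, -32, -66, -112, -170.
2nd diffs: -22, -34, -46, -58.
3rd diffs: -12, -12, -12 (constant).
Newton forward-difference form: b_m = 3 + (-10)·C(m-1,1) + (-22)·C(m-1,2) + (-12)·C(m-1,3).
At m = 10: m-1 = 9, so b_{10} = 3 - 90 - 792 - 1008 = -1887.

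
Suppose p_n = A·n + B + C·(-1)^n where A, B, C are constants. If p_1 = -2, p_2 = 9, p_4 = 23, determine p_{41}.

278

Plug in n = 1, 2, 4: A + B - C = -2; 2A + B + C = 9; 4A + B + C = 23.
Subtracting the first from the second: A + 2C = 11.
Subtracting the second from the third: 2A = 14.
Solving: C = 2, A = 7, then B = -7.
Therefore p_{41} = 287 + (-7) + 2·(-1) = 278.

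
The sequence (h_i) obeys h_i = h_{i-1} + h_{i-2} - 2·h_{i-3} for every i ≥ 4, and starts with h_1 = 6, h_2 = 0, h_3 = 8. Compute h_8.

-28

h_4 = -4  h_5 = 4  h_6 = -16  h_7 = -4  h_8 = -28.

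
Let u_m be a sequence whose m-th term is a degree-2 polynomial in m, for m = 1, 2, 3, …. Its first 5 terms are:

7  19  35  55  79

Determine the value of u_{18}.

1st diffs: 12, 16, 20, 24.
2nd diffs: 4, 4, 4 (constant).
So u_m = 2m^2 + 6m - 1.
Evaluating at m = 18 gives u_{18} = 755.

755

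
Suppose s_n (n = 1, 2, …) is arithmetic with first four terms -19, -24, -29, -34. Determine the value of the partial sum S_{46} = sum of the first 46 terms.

Common difference d = -5.
s_n = -19 + (n - 1)·(-5).
s_{46} = -244; S = 46·(-19 + (-244))/2 = -6049.

-6049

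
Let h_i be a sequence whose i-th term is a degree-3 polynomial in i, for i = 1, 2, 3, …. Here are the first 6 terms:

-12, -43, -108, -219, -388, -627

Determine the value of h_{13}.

-5268

1st diffs: -31, -65, -111, -169, -239.
2nd diffs: -34, -46, -58, -70.
3rd diffs: -12, -12, -12 (constant).
Newton forward-difference form: h_i = -12 + (-31)·C(i-1,1) + (-34)·C(i-1,2) + (-12)·C(i-1,3).
At i = 13: i-1 = 12, so h_{13} = -12 - 372 - 2244 - 2640 = -5268.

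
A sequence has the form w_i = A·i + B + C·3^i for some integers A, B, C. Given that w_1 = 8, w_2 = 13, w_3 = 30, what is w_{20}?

Write the equations: A + B + 3C = 8; 2A + B + 9C = 13; 3A + B + 27C = 30.
Subtracting the first from the second: A + 6C = 5.
Subtracting the second from the third: A + 18C = 17.
Solving: C = 1, A = -1, then B = 6.
So w_i = -1·i + 6 + 1·3^i; at i=20 this is 3486784387.

3486784387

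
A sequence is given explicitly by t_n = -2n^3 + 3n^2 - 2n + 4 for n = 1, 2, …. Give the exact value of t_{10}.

-1716

t_{10} = -2·10^3 + 3·10^2 - 2·10 + 4 = -1716.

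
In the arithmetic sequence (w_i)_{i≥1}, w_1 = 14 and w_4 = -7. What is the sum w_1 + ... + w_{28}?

Common difference d = (-7 - 14) / (4 - 1) = -7.
w_i = 14 + (i - 1)·(-7).
w_{28} = -175; S = 28·(14 + (-175))/2 = -2254.

-2254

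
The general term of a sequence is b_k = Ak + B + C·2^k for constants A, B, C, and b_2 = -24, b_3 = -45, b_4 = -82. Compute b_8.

-1062

Write the equations: 2A + B + 4C = -24; 3A + B + 8C = -45; 4A + B + 16C = -82.
Subtracting the first from the second: A + 4C = -21.
Subtracting the second from the third: A + 8C = -37.
Solving: C = -4, A = -5, then B = 2.
So b_k = -5·k + 2 + (-4)·2^k; at k=8 this is -1062.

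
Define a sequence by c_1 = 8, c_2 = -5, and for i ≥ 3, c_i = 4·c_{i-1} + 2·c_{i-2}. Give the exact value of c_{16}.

-1520337536

Iterate the recurrence:
c_3 = -4, c_4 = -26, c_5 = -112, …, c_{13} = -17258752, c_{14} = -76792640, c_{15} = -341688064, c_{16} = -1520337536.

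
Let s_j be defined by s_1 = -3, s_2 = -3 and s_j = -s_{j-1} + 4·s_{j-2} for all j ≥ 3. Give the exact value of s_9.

s_3 = -9  s_4 = -3  s_5 = -33  s_6 = 21  s_7 = -153  s_8 = 237  s_9 = -849.

-849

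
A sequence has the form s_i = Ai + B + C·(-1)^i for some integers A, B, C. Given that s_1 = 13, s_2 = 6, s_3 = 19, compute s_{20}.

Write the equations: A + B - C = 13; 2A + B + C = 6; 3A + B - C = 19.
Subtracting the first from the second: A + 2C = -7.
Subtracting the second from the third: A - 2C = 13.
Solving: C = -5, A = 3, then B = 5.
Therefore s_{20} = 60 + 5 + (-5)·1 = 60.

60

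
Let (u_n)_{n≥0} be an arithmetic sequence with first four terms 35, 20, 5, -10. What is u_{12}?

Common difference d = -15.
u_n = 35 + (n - 0)·(-15).
u_{12} = 35 + 12·(-15) = -145.

-145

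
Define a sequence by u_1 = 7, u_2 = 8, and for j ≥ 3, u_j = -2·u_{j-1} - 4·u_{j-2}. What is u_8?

Compute successive terms:
u_3 = -44;  u_4 = 56;  u_5 = 64;  u_6 = -352;  u_7 = 448;  u_8 = 512.

512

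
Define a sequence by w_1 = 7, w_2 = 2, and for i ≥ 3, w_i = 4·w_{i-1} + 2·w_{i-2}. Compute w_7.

Applying the relation repeatedly:
w_3 = 22, w_4 = 92, w_5 = 412, w_6 = 1832, w_7 = 8152.

8152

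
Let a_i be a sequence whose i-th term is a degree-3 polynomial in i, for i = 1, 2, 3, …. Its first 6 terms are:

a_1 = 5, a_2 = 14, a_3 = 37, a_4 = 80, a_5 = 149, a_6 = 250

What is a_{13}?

1st diffs: 9, 23, 43, 69, 101.
2nd diffs: 14, 20, 26, 32.
3rd diffs: 6, 6, 6 (constant).
So a_i = i^3 + i^2 - i + 4.
Evaluating at i = 13 gives a_{13} = 2357.

2357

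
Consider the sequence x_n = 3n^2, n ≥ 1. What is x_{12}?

x_{12} = 3·12^2 = 432.

432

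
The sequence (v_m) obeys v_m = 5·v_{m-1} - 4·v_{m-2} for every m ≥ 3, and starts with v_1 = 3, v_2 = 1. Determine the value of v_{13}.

-11184807

Applying the relation repeatedly:
v_3 = -7; v_4 = -39; v_5 = -167; …; v_{10} = -174759; v_{11} = -699047; v_{12} = -2796199; v_{13} = -11184807.
(Characteristic roots are 4 and 1.)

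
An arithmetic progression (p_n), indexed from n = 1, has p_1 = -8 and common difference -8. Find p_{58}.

-464

p_n = -8 + (n - 1)·(-8).
p_{58} = -8 + 57·(-8) = -464.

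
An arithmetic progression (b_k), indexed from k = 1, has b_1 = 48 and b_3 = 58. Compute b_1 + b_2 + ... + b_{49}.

8232

Common difference d = (58 - 48) / (3 - 1) = 5.
b_k = 48 + (k - 1)·5.
b_{49} = 288; S = 49·(48 + 288)/2 = 8232.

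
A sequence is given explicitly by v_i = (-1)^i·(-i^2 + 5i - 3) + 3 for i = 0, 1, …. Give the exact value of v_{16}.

-176

(-1)^16 = 1; -i^2 + 5i - 3 at i=16 is -179; so v_{16} = -176.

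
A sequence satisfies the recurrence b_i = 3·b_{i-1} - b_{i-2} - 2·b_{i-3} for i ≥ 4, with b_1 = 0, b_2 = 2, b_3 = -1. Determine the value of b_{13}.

-10869

b_4 = -5  b_5 = -18  b_6 = -47  b_7 = -113  b_8 = -256  b_9 = -561  b_{10} = -1201  b_{11} = -2530  b_{12} = -5267  b_{13} = -10869.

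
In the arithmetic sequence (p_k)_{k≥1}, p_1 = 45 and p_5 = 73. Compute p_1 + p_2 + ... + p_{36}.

6030

Common difference d = (73 - 45) / (5 - 1) = 7.
p_k = 45 + (k - 1)·7.
p_{36} = 290; S = 36·(45 + 290)/2 = 6030.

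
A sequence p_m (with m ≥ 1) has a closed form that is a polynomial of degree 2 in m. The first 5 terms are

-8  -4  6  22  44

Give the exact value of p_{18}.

1st diffs: 4, 10, 16, 22.
2nd diffs: 6, 6, 6 (constant).
Newton forward-difference form: p_m = -8 + 4·C(m-1,1) + 6·C(m-1,2).
At m = 18: m-1 = 17, so p_{18} = -8 + 68 + 816 = 876.

876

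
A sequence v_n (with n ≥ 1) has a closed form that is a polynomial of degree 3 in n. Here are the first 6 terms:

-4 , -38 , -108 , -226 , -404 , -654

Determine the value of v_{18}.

-13638

1st diffs: -34, -70, -118, -178, -250.
2nd diffs: -36, -48, -60, -72.
3rd diffs: -12, -12, -12 (constant).
So v_n = -2n^3 - 6n^2 - 2n + 6.
Evaluating at n = 18 gives v_{18} = -13638.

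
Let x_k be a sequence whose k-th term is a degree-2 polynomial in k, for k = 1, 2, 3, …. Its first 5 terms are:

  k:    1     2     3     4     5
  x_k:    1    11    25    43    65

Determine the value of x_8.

155

1st diffs: 10, 14, 18, 22.
2nd diffs: 4, 4, 4 (constant).
So x_k = 2k^2 + 4k - 5.
Evaluating at k = 8 gives x_8 = 155.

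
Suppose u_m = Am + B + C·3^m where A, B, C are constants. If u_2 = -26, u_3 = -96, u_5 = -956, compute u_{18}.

At m = 2, 3, 5: 2A + B + 9C = -26; 3A + B + 27C = -96; 5A + B + 243C = -956.
Subtracting the first from the second: A + 18C = -70.
Subtracting the second from the third: 2A + 216C = -860.
Solving: C = -4, A = 2, then B = 6.
Hence u_{18} = 2·18 + 6 + (-4)·387420489 = -1549681914.

-1549681914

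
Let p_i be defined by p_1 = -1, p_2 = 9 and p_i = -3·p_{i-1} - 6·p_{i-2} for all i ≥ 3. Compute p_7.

p_3 = -21;  p_4 = 9;  p_5 = 99;  p_6 = -351;  p_7 = 459.

459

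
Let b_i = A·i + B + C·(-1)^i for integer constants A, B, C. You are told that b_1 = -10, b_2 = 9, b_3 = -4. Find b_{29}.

The three given values yield: A + B - C = -10; 2A + B + C = 9; 3A + B - C = -4.
Subtracting the first from the second: A + 2C = 19.
Subtracting the second from the third: A - 2C = -13.
Solving: C = 8, A = 3, then B = -5.
Hence b_{29} = 3·29 + (-5) + 8·(-1) = 74.

74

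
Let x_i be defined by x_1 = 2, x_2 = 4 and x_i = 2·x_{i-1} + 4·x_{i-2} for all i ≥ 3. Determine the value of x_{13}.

1908736

Step forward from the initial values:
x_3 = 16;  x_4 = 48;  x_5 = 160;  …;  x_{10} = 56320;  x_{11} = 182272;  x_{12} = 589824;  x_{13} = 1908736.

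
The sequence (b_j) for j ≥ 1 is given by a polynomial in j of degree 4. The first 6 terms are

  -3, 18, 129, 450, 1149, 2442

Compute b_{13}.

1st diffs: 21, 111, 321, 699, 1293.
2nd diffs: 90, 210, 378, 594.
3rd diffs: 120, 168, 216.
4th diffs: 48, 48 (constant).
Newton forward-difference form: b_j = -3 + 21·C(j-1,1) + 90·C(j-1,2) + 120·C(j-1,3) + 48·C(j-1,4).
At j = 13: j-1 = 12, so b_{13} = -3 + 252 + 5940 + 26400 + 23760 = 56349.

56349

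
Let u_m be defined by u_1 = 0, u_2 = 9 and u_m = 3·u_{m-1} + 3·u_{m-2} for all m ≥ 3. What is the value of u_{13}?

17321040

Applying the relation repeatedly:
u_3 = 27; u_4 = 108; u_5 = 405; …; u_{10} = 317844; u_{11} = 1205037; u_{12} = 4568643; u_{13} = 17321040.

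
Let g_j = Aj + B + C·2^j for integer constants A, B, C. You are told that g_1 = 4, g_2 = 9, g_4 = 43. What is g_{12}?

Write the equations: A + B + 2C = 4; 2A + B + 4C = 9; 4A + B + 16C = 43.
Subtracting the first from the second: A + 2C = 5.
Subtracting the second from the third: 2A + 12C = 34.
Solving: C = 3, A = -1, then B = -1.
So g_j = -1·j + (-1) + 3·2^j; at j=12 this is 12275.

12275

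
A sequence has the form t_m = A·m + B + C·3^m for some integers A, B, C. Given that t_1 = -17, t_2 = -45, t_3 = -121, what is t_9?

Plug in m = 1, 2, 3: A + B + 3C = -17; 2A + B + 9C = -45; 3A + B + 27C = -121.
Subtracting the first from the second: A + 6C = -28.
Subtracting the second from the third: A + 18C = -76.
Solving: C = -4, A = -4, then B = -1.
Hence t_9 = -4·9 + (-1) + (-4)·19683 = -78769.

-78769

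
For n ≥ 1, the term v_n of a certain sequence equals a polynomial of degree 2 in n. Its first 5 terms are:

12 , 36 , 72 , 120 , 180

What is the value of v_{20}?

2520

1st diffs: 24, 36, 48, 60.
2nd diffs: 12, 12, 12 (constant).
Newton forward-difference form: v_n = 12 + 24·C(n-1,1) + 12·C(n-1,2).
At n = 20: n-1 = 19, so v_{20} = 12 + 456 + 2052 = 2520.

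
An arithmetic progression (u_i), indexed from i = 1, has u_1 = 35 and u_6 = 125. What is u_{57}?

Common difference d = (125 - 35) / (6 - 1) = 18.
u_i = 35 + (i - 1)·18.
u_{57} = 35 + 56·18 = 1043.

1043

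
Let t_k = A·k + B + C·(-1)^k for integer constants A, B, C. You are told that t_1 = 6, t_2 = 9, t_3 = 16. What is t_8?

39

The three given values yield: A + B - C = 6; 2A + B + C = 9; 3A + B - C = 16.
Subtracting the first from the second: A + 2C = 3.
Subtracting the second from the third: A - 2C = 7.
Solving: C = -1, A = 5, then B = 0.
Hence t_8 = 5·8 + 0 + (-1)·1 = 39.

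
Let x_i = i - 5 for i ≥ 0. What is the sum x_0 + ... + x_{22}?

138

Over i = 0..22: Σi = 253.
Total = (1)·253 + (-5)·23 = 138.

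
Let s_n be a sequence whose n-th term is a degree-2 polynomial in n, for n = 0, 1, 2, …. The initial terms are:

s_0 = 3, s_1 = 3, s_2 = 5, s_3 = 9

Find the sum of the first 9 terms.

195

1st diffs: 0, 2, 4.
2nd diffs: 2, 2 (constant).
Newton forward-difference form: s_n = 3 + 2·C(n,2).
Continuing: …, 15, 23, 33, 45, …, s_8 = 59.
Summing n = 0..8 (9 terms) gives 195.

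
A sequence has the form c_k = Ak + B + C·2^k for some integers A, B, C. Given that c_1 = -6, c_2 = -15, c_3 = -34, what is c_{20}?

-5242857

At k = 1, 2, 3: A + B + 2C = -6; 2A + B + 4C = -15; 3A + B + 8C = -34.
Subtracting the first from the second: A + 2C = -9.
Subtracting the second from the third: A + 4C = -19.
Solving: C = -5, A = 1, then B = 3.
Therefore c_{20} = 20 + 3 + (-5)·1048576 = -5242857.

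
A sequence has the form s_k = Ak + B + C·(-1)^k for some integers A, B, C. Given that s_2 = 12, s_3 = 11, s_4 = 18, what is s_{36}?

The three given values yield: 2A + B + C = 12; 3A + B - C = 11; 4A + B + C = 18.
Subtracting the first from the second: A - 2C = -1.
Subtracting the second from the third: A + 2C = 7.
Solving: C = 2, A = 3, then B = 4.
Therefore s_{36} = 108 + 4 + 2·1 = 114.

114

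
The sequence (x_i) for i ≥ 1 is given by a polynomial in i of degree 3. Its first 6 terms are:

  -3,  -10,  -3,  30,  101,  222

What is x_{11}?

1997

1st diffs: -7, 7, 33, 71, 121.
2nd diffs: 14, 26, 38, 50.
3rd diffs: 12, 12, 12 (constant).
So x_i = 2i^3 - 5i^2 - 6i + 6.
Evaluating at i = 11 gives x_{11} = 1997.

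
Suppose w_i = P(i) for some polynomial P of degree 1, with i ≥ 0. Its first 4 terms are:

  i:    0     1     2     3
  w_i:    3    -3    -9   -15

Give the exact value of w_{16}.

1st diffs: -6, -6, -6 (constant).
So w_i = -6i + 3.
Evaluating at i = 16 gives w_{16} = -93.

-93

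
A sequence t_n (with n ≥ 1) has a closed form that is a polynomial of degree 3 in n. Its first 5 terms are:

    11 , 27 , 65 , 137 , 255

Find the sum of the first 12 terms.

1st diffs: 16, 38, 72, 118.
2nd diffs: 22, 34, 46.
3rd diffs: 12, 12 (constant).
Newton forward-difference form: t_n = 11 + 16·C(n-1,1) + 22·C(n-1,2) + 12·C(n-1,3).
Continuing: …, 431, 677, 1005, 1427, …, t_{12} = 3377.
Summing n = 1..12 (12 terms) gives 11968.

11968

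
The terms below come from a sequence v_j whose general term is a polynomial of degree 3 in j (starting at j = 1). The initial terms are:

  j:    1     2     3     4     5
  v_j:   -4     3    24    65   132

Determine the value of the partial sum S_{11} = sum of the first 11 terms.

4631

1st diffs: 7, 21, 41, 67.
2nd diffs: 14, 20, 26.
3rd diffs: 6, 6 (constant).
So v_j = j^3 + j^2 - 3j - 3.
Continuing: …, 231, 368, 549, 780, …, v_{11} = 1416.
Summing j = 1..11 (11 terms) gives 4631.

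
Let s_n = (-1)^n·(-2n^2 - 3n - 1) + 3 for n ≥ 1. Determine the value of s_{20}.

-858

(-1)^20 = 1; -2n^2 - 3n - 1 at n=20 is -861; so s_{20} = -858.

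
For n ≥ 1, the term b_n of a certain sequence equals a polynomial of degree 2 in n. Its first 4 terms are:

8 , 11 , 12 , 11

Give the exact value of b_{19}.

-244

1st diffs: 3, 1, -1.
2nd diffs: -2, -2 (constant).
Newton forward-difference form: b_n = 8 + 3·C(n-1,1) + (-2)·C(n-1,2).
At n = 19: n-1 = 18, so b_{19} = 8 + 54 - 306 = -244.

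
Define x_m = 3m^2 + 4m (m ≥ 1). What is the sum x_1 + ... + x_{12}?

2262

Over m = 1..12: Σm = 78, Σm² = 650.
Total = (3)·650 + (4)·78 = 2262.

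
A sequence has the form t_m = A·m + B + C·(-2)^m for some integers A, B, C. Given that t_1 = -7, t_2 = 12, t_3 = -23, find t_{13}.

-24565

At m = 1, 2, 3: A + B - 2C = -7; 2A + B + 4C = 12; 3A + B - 8C = -23.
Subtracting the first from the second: A + 6C = 19.
Subtracting the second from the third: A - 12C = -35.
Solving: C = 3, A = 1, then B = -2.
Hence t_{13} = 1·13 + (-2) + 3·(-8192) = -24565.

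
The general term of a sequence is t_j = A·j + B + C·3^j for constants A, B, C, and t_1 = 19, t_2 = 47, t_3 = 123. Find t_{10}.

Write the equations: A + B + 3C = 19; 2A + B + 9C = 47; 3A + B + 27C = 123.
Subtracting the first from the second: A + 6C = 28.
Subtracting the second from the third: A + 18C = 76.
Solving: C = 4, A = 4, then B = 3.
Therefore t_{10} = 40 + 3 + 4·59049 = 236239.

236239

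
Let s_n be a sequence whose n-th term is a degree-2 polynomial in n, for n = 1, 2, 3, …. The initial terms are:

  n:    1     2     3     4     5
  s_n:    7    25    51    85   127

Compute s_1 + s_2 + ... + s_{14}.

4648

1st diffs: 18, 26, 34, 42.
2nd diffs: 8, 8, 8 (constant).
Newton forward-difference form: s_n = 7 + 18·C(n-1,1) + 8·C(n-1,2).
Continuing: …, 177, 235, 301, 375, …, s_{14} = 865.
Summing n = 1..14 (14 terms) gives 4648.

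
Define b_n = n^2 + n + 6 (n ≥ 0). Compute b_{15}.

246

b_{15} = 1·15^2 + 1·15 + 6 = 246.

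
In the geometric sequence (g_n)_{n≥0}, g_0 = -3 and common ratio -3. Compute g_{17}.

387420489

g_n = (-3)·(-3)^(n-0).
g_{17} = (-3)·(-3)^17 = 387420489.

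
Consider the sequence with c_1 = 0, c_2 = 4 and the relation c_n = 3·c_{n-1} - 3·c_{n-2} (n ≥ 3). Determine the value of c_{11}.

Iterate the recurrence:
c_3 = 12  c_4 = 24  c_5 = 36  c_6 = 36  c_7 = 0  c_8 = -108  c_9 = -324  c_{10} = -648  c_{11} = -972.

-972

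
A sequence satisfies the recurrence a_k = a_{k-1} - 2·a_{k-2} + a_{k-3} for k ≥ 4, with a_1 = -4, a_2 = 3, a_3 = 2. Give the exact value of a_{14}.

Step forward from the initial values:
a_4 = -8;  a_5 = -9;  a_6 = 9;  …;  a_{11} = 64;  a_{12} = 31;  a_{13} = -99;  a_{14} = -97.

-97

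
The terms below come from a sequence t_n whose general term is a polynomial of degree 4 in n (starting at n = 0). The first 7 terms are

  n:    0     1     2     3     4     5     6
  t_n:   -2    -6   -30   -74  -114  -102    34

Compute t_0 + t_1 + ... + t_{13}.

40376

1st diffs: -4, -24, -44, -40, 12, 136.
2nd diffs: -20, -20, 4, 52, 124.
3rd diffs: 0, 24, 48, 72.
4th diffs: 24, 24, 24 (constant).
Newton forward-difference form: t_n = -2 + (-4)·C(n,1) + (-20)·C(n,2) + 24·C(n,4).
Continuing: …, 390, 1086, 2266, 4098, …, t_{13} = 15546.
Summing n = 0..13 (14 terms) gives 40376.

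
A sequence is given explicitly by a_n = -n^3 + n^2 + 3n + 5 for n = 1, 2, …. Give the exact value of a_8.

-419

a_8 = -1·8^3 + 1·8^2 + 3·8 + 5 = -419.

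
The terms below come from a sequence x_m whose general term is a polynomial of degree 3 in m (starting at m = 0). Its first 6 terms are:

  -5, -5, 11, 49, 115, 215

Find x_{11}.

1865

1st diffs: 0, 16, 38, 66, 100.
2nd diffs: 16, 22, 28, 34.
3rd diffs: 6, 6, 6 (constant).
So x_m = m^3 + 5m^2 - 6m - 5.
Evaluating at m = 11 gives x_{11} = 1865.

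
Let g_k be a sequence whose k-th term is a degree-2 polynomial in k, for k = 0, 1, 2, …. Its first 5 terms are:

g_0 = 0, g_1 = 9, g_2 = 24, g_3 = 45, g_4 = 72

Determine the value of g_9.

1st diffs: 9, 15, 21, 27.
2nd diffs: 6, 6, 6 (constant).
So g_k = 3k^2 + 6k.
Evaluating at k = 9 gives g_9 = 297.

297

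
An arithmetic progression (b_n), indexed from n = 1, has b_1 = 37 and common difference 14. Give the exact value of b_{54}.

779

b_n = 37 + (n - 1)·14.
b_{54} = 37 + 53·14 = 779.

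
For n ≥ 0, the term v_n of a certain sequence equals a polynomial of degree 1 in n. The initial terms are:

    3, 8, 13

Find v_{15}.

1st diffs: 5, 5 (constant).
So v_n = 5n + 3.
Evaluating at n = 15 gives v_{15} = 78.

78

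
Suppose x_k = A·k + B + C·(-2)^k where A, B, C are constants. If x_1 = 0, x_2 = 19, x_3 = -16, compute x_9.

-1522

At k = 1, 2, 3: A + B - 2C = 0; 2A + B + 4C = 19; 3A + B - 8C = -16.
Subtracting the first from the second: A + 6C = 19.
Subtracting the second from the third: A - 12C = -35.
Solving: C = 3, A = 1, then B = 5.
So x_k = 1·k + 5 + 3·(-2)^k; at k=9 this is -1522.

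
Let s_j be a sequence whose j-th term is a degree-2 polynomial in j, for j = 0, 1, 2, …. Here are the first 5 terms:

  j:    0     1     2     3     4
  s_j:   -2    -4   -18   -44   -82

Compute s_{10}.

1st diffs: -2, -14, -26, -38.
2nd diffs: -12, -12, -12 (constant).
Newton forward-difference form: s_j = -2 + (-2)·C(j,1) + (-12)·C(j,2).
At j = 10: j = 10, so s_{10} = -2 - 20 - 540 = -562.

-562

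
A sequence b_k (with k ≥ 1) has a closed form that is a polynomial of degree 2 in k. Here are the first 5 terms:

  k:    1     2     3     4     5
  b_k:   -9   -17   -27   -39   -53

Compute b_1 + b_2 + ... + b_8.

1st diffs: -8, -10, -12, -14.
2nd diffs: -2, -2, -2 (constant).
So b_k = -k^2 - 5k - 3.
Continuing: -69, -87, -107.
Summing k = 1..8 (8 terms) gives -408.

-408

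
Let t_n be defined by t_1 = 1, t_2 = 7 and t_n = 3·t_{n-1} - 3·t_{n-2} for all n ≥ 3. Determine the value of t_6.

t_3 = 18  t_4 = 33  t_5 = 45  t_6 = 36.

36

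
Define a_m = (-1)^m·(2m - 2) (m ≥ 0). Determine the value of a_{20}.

(-1)^20 = 1; 2m - 2 at m=20 is 38; so a_{20} = 38.

38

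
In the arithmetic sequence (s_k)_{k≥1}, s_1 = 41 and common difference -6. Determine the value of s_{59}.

-307

s_k = 41 + (k - 1)·(-6).
s_{59} = 41 + 58·(-6) = -307.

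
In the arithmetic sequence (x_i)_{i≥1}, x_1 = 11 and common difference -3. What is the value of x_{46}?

x_i = 11 + (i - 1)·(-3).
x_{46} = 11 + 45·(-3) = -124.

-124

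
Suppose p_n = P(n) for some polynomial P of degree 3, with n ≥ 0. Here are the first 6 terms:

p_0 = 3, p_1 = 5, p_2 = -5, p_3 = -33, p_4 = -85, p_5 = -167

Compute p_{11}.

-1625

1st diffs: 2, -10, -28, -52, -82.
2nd diffs: -12, -18, -24, -30.
3rd diffs: -6, -6, -6 (constant).
So p_n = -n^3 - 3n^2 + 6n + 3.
Evaluating at n = 11 gives p_{11} = -1625.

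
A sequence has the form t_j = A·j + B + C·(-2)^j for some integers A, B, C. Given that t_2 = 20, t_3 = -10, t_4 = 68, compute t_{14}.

Plug in j = 2, 3, 4: 2A + B + 4C = 20; 3A + B - 8C = -10; 4A + B + 16C = 68.
Subtracting the first from the second: A - 12C = -30.
Subtracting the second from the third: A + 24C = 78.
Solving: C = 3, A = 6, then B = -4.
So t_j = 6·j + (-4) + 3·(-2)^j; at j=14 this is 49232.

49232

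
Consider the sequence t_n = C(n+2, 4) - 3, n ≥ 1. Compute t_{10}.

492

C(12, 4) = 495, so t_{10} = 492.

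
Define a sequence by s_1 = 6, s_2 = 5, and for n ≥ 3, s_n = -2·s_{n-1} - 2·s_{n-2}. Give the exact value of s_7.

88

Iterate the recurrence:
s_3 = -22, s_4 = 34, s_5 = -24, s_6 = -20, s_7 = 88.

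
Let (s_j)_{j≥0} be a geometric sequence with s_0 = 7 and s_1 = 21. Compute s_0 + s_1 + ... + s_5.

2548

Common ratio r = 3.
s_j = 7·3^(j-0).
S = 7·(3^6 - 1)/(3 - 1) = 7·(729 - 1)/(2) = 2548.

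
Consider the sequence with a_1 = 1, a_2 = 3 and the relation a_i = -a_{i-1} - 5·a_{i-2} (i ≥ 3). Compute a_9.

a_3 = -8, a_4 = -7, a_5 = 47, a_6 = -12, a_7 = -223, a_8 = 283, a_9 = 832.

832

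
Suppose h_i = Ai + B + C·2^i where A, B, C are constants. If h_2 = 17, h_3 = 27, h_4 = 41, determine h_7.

The three given values yield: 2A + B + 4C = 17; 3A + B + 8C = 27; 4A + B + 16C = 41.
Subtracting the first from the second: A + 4C = 10.
Subtracting the second from the third: A + 8C = 14.
Solving: C = 1, A = 6, then B = 1.
So h_i = 6·i + 1 + 1·2^i; at i=7 this is 171.

171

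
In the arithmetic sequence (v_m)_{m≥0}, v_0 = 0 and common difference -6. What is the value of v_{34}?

-204

v_m = 0 + (m - 0)·(-6).
v_{34} = 0 + 34·(-6) = -204.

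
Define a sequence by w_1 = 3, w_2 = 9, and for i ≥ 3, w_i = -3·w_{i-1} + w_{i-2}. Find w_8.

Applying the relation repeatedly:
w_3 = -24  w_4 = 81  w_5 = -267  w_6 = 882  w_7 = -2913  w_8 = 9621.

9621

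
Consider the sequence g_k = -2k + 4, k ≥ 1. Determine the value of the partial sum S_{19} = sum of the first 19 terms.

-304

Over k = 1..19: Σk = 190.
Total = (-2)·190 + (4)·19 = -304.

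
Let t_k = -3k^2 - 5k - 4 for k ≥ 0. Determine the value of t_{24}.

-1852

t_{24} = -3·24^2 - 5·24 - 4 = -1852.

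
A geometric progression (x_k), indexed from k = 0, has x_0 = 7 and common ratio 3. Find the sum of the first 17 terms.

x_k = 7·3^(k-0).
S = 7·(3^17 - 1)/(3 - 1) = 7·(129140163 - 1)/(2) = 451990567.

451990567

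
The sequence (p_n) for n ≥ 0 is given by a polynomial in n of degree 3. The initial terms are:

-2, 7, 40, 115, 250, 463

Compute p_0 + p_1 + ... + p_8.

1st diffs: 9, 33, 75, 135, 213.
2nd diffs: 24, 42, 60, 78.
3rd diffs: 18, 18, 18 (constant).
Newton forward-difference form: p_n = -2 + 9·C(n,1) + 24·C(n,2) + 18·C(n,3).
Continuing: 772, 1195, 1750.
Summing n = 0..8 (9 terms) gives 4590.

4590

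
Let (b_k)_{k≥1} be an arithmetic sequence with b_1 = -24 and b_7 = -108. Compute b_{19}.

-276

Common difference d = (-108 - (-24)) / (7 - 1) = -14.
b_k = -24 + (k - 1)·(-14).
b_{19} = -24 + 18·(-14) = -276.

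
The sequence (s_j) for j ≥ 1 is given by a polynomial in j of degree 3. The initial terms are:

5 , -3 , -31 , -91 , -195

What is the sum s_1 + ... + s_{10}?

1st diffs: -8, -28, -60, -104.
2nd diffs: -20, -32, -44.
3rd diffs: -12, -12 (constant).
So s_j = -2j^3 + 2j^2 + 5.
Continuing: …, -355, -583, -891, -1291, …, s_{10} = -1795.
Summing j = 1..10 (10 terms) gives -5230.

-5230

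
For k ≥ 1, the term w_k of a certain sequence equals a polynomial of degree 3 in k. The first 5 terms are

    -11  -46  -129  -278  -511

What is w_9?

-2643

1st diffs: -35, -83, -149, -233.
2nd diffs: -48, -66, -84.
3rd diffs: -18, -18 (constant).
Newton forward-difference form: w_k = -11 + (-35)·C(k-1,1) + (-48)·C(k-1,2) + (-18)·C(k-1,3).
At k = 9: k-1 = 8, so w_9 = -11 - 280 - 1344 - 1008 = -2643.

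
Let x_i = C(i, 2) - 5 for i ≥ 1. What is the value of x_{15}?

C(15, 2) = 105, so x_{15} = 100.

100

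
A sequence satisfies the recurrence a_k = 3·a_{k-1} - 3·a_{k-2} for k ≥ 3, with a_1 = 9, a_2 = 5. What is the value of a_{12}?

Iterate the recurrence:
a_3 = -12;  a_4 = -51;  a_5 = -117;  a_6 = -198;  a_7 = -243;  a_8 = -135;  a_9 = 324;  a_{10} = 1377;  a_{11} = 3159;  a_{12} = 5346.

5346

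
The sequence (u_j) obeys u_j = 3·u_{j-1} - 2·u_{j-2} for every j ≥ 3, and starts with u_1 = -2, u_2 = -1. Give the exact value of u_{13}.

Compute successive terms:
u_3 = 1; u_4 = 5; u_5 = 13; …; u_{10} = 509; u_{11} = 1021; u_{12} = 2045; u_{13} = 4093.
(Characteristic roots are 2 and 1.)

4093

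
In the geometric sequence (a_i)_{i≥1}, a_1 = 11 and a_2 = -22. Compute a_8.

Common ratio r = -2.
a_i = 11·(-2)^(i-1).
a_8 = 11·(-2)^7 = -1408.

-1408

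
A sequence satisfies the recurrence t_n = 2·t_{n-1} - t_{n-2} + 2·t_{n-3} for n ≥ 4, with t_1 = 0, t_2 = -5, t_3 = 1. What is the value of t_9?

51

Compute successive terms:
t_4 = 7;  t_5 = 3;  t_6 = 1;  t_7 = 13;  t_8 = 31;  t_9 = 51.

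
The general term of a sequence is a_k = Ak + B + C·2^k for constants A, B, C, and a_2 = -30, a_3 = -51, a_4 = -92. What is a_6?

-334

Write the equations: 2A + B + 4C = -30; 3A + B + 8C = -51; 4A + B + 16C = -92.
Subtracting the first from the second: A + 4C = -21.
Subtracting the second from the third: A + 8C = -41.
Solving: C = -5, A = -1, then B = -8.
So a_k = -1·k + (-8) + (-5)·2^k; at k=6 this is -334.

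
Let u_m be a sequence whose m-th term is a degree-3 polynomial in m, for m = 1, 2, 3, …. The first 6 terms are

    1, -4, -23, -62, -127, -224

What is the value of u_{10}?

-1052

1st diffs: -5, -19, -39, -65, -97.
2nd diffs: -14, -20, -26, -32.
3rd diffs: -6, -6, -6 (constant).
So u_m = -m^3 - m^2 + 5m - 2.
Evaluating at m = 10 gives u_{10} = -1052.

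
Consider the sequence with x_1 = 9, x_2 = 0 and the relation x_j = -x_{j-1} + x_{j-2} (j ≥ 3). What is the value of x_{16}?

-3393

Iterate the recurrence:
x_3 = 9, x_4 = -9, x_5 = 18, …, x_{13} = 801, x_{14} = -1296, x_{15} = 2097, x_{16} = -3393.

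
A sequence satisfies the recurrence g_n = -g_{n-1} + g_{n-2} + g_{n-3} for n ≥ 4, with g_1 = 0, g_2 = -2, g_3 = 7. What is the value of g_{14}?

-44

Compute successive terms:
g_4 = -9  g_5 = 14  g_6 = -16  …  g_{11} = 35  g_{12} = -37  g_{13} = 42  g_{14} = -44.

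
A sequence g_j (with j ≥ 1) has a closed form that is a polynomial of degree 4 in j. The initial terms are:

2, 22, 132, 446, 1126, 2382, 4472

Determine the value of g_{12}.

39822

1st diffs: 20, 110, 314, 680, 1256, 2090.
2nd diffs: 90, 204, 366, 576, 834.
3rd diffs: 114, 162, 210, 258.
4th diffs: 48, 48, 48 (constant).
So g_j = 2j^4 - j^3 + j^2 - 6j + 6.
Evaluating at j = 12 gives g_{12} = 39822.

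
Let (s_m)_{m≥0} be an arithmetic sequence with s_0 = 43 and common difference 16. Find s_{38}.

651

s_m = 43 + (m - 0)·16.
s_{38} = 43 + 38·16 = 651.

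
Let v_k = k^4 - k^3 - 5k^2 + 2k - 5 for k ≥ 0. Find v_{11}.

12722

v_{11} = 1·11^4 - 1·11^3 - 5·11^2 + 2·11 - 5 = 12722.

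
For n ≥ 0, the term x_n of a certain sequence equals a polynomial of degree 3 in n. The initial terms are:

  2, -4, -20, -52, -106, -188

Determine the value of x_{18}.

1st diffs: -6, -16, -32, -54, -82.
2nd diffs: -10, -16, -22, -28.
3rd diffs: -6, -6, -6 (constant).
So x_n = -n^3 - 2n^2 - 3n + 2.
Evaluating at n = 18 gives x_{18} = -6532.

-6532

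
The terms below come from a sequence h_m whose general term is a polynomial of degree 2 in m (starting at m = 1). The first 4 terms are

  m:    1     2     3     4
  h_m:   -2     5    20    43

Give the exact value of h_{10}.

349

1st diffs: 7, 15, 23.
2nd diffs: 8, 8 (constant).
Newton forward-difference form: h_m = -2 + 7·C(m-1,1) + 8·C(m-1,2).
At m = 10: m-1 = 9, so h_{10} = -2 + 63 + 288 = 349.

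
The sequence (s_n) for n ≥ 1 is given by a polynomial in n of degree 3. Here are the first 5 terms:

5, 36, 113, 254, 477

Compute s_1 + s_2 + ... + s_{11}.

1st diffs: 31, 77, 141, 223.
2nd diffs: 46, 64, 82.
3rd diffs: 18, 18 (constant).
So s_n = 3n^3 + 5n^2 - 5n + 2.
Continuing: …, 800, 1241, 1818, 2549, …, s_{11} = 4545.
Summing n = 1..11 (11 terms) gives 15290.

15290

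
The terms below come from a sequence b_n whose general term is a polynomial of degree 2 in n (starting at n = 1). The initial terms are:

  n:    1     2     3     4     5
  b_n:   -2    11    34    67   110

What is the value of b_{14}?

947

1st diffs: 13, 23, 33, 43.
2nd diffs: 10, 10, 10 (constant).
So b_n = 5n^2 - 2n - 5.
Evaluating at n = 14 gives b_{14} = 947.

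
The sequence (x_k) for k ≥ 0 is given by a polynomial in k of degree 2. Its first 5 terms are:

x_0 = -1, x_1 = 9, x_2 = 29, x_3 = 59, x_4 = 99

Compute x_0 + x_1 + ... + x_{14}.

5585

1st diffs: 10, 20, 30, 40.
2nd diffs: 10, 10, 10 (constant).
So x_k = 5k^2 + 5k - 1.
Continuing: …, 149, 209, 279, 359, …, x_{14} = 1049.
Summing k = 0..14 (15 terms) gives 5585.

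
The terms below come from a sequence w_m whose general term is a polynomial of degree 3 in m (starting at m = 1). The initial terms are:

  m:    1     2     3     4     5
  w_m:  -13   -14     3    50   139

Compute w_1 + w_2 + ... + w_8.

1st diffs: -1, 17, 47, 89.
2nd diffs: 18, 30, 42.
3rd diffs: 12, 12 (constant).
So w_m = 2m^3 - 3m^2 - 6m - 6.
Continuing: 282, 491, 778.
Summing m = 1..8 (8 terms) gives 1716.

1716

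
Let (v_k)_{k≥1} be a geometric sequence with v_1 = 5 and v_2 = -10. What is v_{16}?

-163840

Common ratio r = -2.
v_k = 5·(-2)^(k-1).
v_{16} = 5·(-2)^15 = -163840.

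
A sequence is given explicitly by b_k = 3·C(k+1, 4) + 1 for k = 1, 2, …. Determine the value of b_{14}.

C(15, 4) = 1365, so b_{14} = 4096.

4096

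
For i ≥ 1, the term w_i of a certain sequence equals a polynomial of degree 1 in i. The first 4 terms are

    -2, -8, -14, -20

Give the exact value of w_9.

-50

1st diffs: -6, -6, -6 (constant).
So w_i = -6i + 4.
Evaluating at i = 9 gives w_9 = -50.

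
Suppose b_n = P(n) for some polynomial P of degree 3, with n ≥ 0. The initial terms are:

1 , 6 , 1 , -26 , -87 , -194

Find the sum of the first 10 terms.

-3485

1st diffs: 5, -5, -27, -61, -107.
2nd diffs: -10, -22, -34, -46.
3rd diffs: -12, -12, -12 (constant).
Newton forward-difference form: b_n = 1 + 5·C(n,1) + (-10)·C(n,2) + (-12)·C(n,3).
Continuing: -359, -594, -911, -1322.
Summing n = 0..9 (10 terms) gives -3485.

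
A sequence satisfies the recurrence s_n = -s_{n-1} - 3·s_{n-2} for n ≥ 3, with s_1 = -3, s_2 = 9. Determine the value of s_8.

Iterate the recurrence:
s_3 = 0, s_4 = -27, s_5 = 27, s_6 = 54, s_7 = -135, s_8 = -27.

-27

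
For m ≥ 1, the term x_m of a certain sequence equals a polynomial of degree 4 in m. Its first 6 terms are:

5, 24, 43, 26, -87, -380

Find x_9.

-3539

1st diffs: 19, 19, -17, -113, -293.
2nd diffs: 0, -36, -96, -180.
3rd diffs: -36, -60, -84.
4th diffs: -24, -24 (constant).
Newton forward-difference form: x_m = 5 + 19·C(m-1,1) + (-36)·C(m-1,3) + (-24)·C(m-1,4).
At m = 9: m-1 = 8, so x_9 = 5 + 152 - 2016 - 1680 = -3539.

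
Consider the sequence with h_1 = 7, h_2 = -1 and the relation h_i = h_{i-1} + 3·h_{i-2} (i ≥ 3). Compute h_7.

359

Applying the relation repeatedly:
h_3 = 20  h_4 = 17  h_5 = 77  h_6 = 128  h_7 = 359.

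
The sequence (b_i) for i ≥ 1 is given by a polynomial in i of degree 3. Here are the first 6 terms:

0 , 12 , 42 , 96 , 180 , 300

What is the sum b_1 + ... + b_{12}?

7722

1st diffs: 12, 30, 54, 84, 120.
2nd diffs: 18, 24, 30, 36.
3rd diffs: 6, 6, 6 (constant).
Newton forward-difference form: b_i = 12·C(i-1,1) + 18·C(i-1,2) + 6·C(i-1,3).
Continuing: …, 462, 672, 936, 1260, …, b_{12} = 2112.
Summing i = 1..12 (12 terms) gives 7722.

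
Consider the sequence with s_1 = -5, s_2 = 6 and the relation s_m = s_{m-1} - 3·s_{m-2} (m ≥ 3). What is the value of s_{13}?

4755

Applying the relation repeatedly:
s_3 = 21  s_4 = 3  s_5 = -60  …  s_{10} = -969  s_{11} = -924  s_{12} = 1983  s_{13} = 4755.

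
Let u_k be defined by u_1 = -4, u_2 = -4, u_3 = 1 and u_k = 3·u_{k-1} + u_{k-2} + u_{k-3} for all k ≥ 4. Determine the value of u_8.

-667

Compute successive terms:
u_4 = -5, u_5 = -18, u_6 = -58, u_7 = -197, u_8 = -667.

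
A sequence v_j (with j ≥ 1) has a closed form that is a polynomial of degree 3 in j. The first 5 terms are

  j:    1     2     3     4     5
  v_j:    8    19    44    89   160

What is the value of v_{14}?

1st diffs: 11, 25, 45, 71.
2nd diffs: 14, 20, 26.
3rd diffs: 6, 6 (constant).
Newton forward-difference form: v_j = 8 + 11·C(j-1,1) + 14·C(j-1,2) + 6·C(j-1,3).
At j = 14: j-1 = 13, so v_{14} = 8 + 143 + 1092 + 1716 = 2959.

2959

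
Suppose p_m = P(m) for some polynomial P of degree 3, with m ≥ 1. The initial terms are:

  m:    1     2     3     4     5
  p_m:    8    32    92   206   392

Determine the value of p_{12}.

1st diffs: 24, 60, 114, 186.
2nd diffs: 36, 54, 72.
3rd diffs: 18, 18 (constant).
So p_m = 3m^3 + 3m + 2.
Evaluating at m = 12 gives p_{12} = 5222.

5222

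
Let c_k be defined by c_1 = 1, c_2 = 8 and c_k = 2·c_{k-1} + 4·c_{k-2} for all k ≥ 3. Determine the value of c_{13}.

Iterate the recurrence:
c_3 = 20;  c_4 = 72;  c_5 = 224;  …;  c_{10} = 80384;  c_{11} = 260096;  c_{12} = 841728;  c_{13} = 2723840.

2723840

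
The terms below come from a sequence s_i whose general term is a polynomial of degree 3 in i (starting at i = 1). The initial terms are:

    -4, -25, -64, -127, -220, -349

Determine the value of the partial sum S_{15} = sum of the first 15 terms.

-18645

1st diffs: -21, -39, -63, -93, -129.
2nd diffs: -18, -24, -30, -36.
3rd diffs: -6, -6, -6 (constant).
Newton forward-difference form: s_i = -4 + (-21)·C(i-1,1) + (-18)·C(i-1,2) + (-6)·C(i-1,3).
Continuing: …, -520, -739, -1012, -1345, …, s_{15} = -4120.
Summing i = 1..15 (15 terms) gives -18645.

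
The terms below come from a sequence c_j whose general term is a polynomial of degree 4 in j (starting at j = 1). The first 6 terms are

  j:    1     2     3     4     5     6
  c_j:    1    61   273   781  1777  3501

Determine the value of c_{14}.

1st diffs: 60, 212, 508, 996, 1724.
2nd diffs: 152, 296, 488, 728.
3rd diffs: 144, 192, 240.
4th diffs: 48, 48 (constant).
So c_j = 2j^4 + 4j^3 + 2j^2 - 4j - 3.
Evaluating at j = 14 gives c_{14} = 88141.

88141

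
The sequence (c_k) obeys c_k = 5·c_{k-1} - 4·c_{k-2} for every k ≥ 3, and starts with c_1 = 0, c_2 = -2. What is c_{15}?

Iterate the recurrence:
c_3 = -10, c_4 = -42, c_5 = -170, …, c_{12} = -2796202, c_{13} = -11184810, c_{14} = -44739242, c_{15} = -178956970.
(Characteristic roots are 4 and 1.)

-178956970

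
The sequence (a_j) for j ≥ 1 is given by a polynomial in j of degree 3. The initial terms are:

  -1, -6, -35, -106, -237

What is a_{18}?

-15590

1st diffs: -5, -29, -71, -131.
2nd diffs: -24, -42, -60.
3rd diffs: -18, -18 (constant).
Newton forward-difference form: a_j = -1 + (-5)·C(j-1,1) + (-24)·C(j-1,2) + (-18)·C(j-1,3).
At j = 18: j-1 = 17, so a_{18} = -1 - 85 - 3264 - 12240 = -15590.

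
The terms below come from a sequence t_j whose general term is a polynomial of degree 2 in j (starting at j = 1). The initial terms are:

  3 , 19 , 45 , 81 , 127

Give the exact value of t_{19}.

1821

1st diffs: 16, 26, 36, 46.
2nd diffs: 10, 10, 10 (constant).
Newton forward-difference form: t_j = 3 + 16·C(j-1,1) + 10·C(j-1,2).
At j = 19: j-1 = 18, so t_{19} = 3 + 288 + 1530 = 1821.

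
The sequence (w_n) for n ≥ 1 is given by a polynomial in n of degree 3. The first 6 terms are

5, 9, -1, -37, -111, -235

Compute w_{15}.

1st diffs: 4, -10, -36, -74, -124.
2nd diffs: -14, -26, -38, -50.
3rd diffs: -12, -12, -12 (constant).
So w_n = -2n^3 + 5n^2 + 3n - 1.
Evaluating at n = 15 gives w_{15} = -5581.

-5581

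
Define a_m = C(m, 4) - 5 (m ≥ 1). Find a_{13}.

710

C(13, 4) = 715, so a_{13} = 710.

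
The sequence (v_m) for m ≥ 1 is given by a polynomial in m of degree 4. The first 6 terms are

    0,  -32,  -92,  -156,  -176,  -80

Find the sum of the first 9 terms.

1st diffs: -32, -60, -64, -20, 96.
2nd diffs: -28, -4, 44, 116.
3rd diffs: 24, 48, 72.
4th diffs: 24, 24 (constant).
Newton forward-difference form: v_m = (-32)·C(m-1,1) + (-28)·C(m-1,2) + 24·C(m-1,3) + 24·C(m-1,4).
Continuing: 228, 868, 1984.
Summing m = 1..9 (9 terms) gives 2544.

2544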